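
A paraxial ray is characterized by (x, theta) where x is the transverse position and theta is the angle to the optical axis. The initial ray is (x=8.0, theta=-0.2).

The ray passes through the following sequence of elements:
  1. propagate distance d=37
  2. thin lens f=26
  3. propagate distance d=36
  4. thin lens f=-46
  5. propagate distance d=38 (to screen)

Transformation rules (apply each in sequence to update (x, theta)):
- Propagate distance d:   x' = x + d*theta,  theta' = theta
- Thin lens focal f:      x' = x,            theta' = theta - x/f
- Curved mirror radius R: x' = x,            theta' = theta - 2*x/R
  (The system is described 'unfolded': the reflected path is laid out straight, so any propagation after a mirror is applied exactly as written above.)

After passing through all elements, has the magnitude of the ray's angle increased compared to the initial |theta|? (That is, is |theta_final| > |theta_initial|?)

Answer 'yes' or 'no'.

Answer: yes

Derivation:
Initial: x=8.0000 theta=-0.2000
After 1 (propagate distance d=37): x=0.6000 theta=-0.2000
After 2 (thin lens f=26): x=0.6000 theta=-29/130 (≈-0.2231)
After 3 (propagate distance d=36): x=-483/65 (≈-7.4308) theta=-29/130 (≈-0.2231)
After 4 (thin lens f=-46): x=-483/65 (≈-7.4308) theta=-5/13 (≈-0.3846)
After 5 (propagate distance d=38 (to screen)): x=-1433/65 (≈-22.0462) theta=-5/13 (≈-0.3846)
|theta_initial|=0.2000 |theta_final|=5/13 (≈0.3846) -> increased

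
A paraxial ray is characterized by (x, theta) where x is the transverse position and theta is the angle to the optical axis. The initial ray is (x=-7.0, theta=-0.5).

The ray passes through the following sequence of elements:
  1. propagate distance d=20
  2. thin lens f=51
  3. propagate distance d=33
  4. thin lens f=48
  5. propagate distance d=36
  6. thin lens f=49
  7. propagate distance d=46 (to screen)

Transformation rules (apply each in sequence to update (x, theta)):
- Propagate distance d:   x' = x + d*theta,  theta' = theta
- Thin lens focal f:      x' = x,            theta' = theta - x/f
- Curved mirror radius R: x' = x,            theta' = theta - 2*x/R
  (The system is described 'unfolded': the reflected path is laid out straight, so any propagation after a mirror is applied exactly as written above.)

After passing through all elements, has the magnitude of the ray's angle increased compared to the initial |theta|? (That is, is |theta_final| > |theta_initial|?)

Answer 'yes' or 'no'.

Initial: x=-7.0000 theta=-0.5000
After 1 (propagate distance d=20): x=-17.0000 theta=-0.5000
After 2 (thin lens f=51): x=-17.0000 theta=-1/6 (≈-0.1667)
After 3 (propagate distance d=33): x=-22.5000 theta=-1/6 (≈-0.1667)
After 4 (thin lens f=48): x=-22.5000 theta=29/96 (≈0.3021)
After 5 (propagate distance d=36): x=-11.6250 theta=29/96 (≈0.3021)
After 6 (thin lens f=49): x=-11.6250 theta=2537/4704 (≈0.5393)
After 7 (propagate distance d=46 (to screen)): x=31009/2352 (≈13.1841) theta=2537/4704 (≈0.5393)
|theta_initial|=0.5000 |theta_final|=2537/4704 (≈0.5393) -> increased

Answer: yes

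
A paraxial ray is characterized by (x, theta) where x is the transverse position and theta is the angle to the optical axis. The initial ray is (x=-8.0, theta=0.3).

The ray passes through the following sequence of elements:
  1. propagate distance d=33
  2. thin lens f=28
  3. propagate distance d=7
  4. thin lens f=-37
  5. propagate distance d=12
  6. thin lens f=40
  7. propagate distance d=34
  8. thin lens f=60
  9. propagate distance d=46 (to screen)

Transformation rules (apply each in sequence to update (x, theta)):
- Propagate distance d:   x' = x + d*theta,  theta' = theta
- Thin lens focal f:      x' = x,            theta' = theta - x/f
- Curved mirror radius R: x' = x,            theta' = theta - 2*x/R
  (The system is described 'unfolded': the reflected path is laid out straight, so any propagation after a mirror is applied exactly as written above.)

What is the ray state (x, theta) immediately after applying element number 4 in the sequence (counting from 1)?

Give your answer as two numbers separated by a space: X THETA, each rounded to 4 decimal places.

Answer: 3.5250 0.3274

Derivation:
Initial: x=-8.0000 theta=0.3000
After 1 (propagate distance d=33): x=1.9000 theta=0.3000
After 2 (thin lens f=28): x=1.9000 theta=13/56 (≈0.2321)
After 3 (propagate distance d=7): x=3.5250 theta=13/56 (≈0.2321)
After 4 (thin lens f=-37): x=3.5250 theta=424/1295 (≈0.3274)
Rounded to 4 decimal places: x = 3.5250, theta = 0.3274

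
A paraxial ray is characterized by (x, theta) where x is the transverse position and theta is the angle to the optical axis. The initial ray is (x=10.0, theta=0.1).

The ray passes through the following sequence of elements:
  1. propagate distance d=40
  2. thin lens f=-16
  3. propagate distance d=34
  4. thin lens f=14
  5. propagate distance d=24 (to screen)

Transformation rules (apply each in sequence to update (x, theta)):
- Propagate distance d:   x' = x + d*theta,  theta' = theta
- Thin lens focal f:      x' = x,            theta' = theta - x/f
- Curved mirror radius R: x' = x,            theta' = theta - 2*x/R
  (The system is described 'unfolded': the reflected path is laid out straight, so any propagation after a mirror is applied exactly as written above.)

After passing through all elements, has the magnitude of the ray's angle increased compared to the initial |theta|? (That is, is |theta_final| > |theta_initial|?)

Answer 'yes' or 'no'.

Answer: yes

Derivation:
Initial: x=10.0000 theta=0.1000
After 1 (propagate distance d=40): x=14.0000 theta=0.1000
After 2 (thin lens f=-16): x=14.0000 theta=0.9750
After 3 (propagate distance d=34): x=47.1500 theta=0.9750
After 4 (thin lens f=14): x=47.1500 theta=-67/28 (≈-2.3929)
After 5 (propagate distance d=24 (to screen)): x=-1439/140 (≈-10.2786) theta=-67/28 (≈-2.3929)
|theta_initial|=0.1000 |theta_final|=67/28 (≈2.3929) -> increased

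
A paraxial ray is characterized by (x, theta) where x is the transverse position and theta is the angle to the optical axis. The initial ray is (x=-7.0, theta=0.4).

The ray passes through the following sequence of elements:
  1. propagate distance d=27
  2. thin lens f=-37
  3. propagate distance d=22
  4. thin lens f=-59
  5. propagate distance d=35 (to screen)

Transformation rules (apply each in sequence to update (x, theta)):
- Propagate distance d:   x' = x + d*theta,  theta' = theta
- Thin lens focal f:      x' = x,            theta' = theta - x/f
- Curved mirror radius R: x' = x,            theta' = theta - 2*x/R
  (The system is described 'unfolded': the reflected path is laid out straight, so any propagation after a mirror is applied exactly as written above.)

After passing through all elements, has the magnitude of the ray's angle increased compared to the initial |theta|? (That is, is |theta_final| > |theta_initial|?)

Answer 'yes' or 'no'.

Initial: x=-7.0000 theta=0.4000
After 1 (propagate distance d=27): x=3.8000 theta=0.4000
After 2 (thin lens f=-37): x=3.8000 theta=93/185 (≈0.5027)
After 3 (propagate distance d=22): x=2749/185 (≈14.8595) theta=93/185 (≈0.5027)
After 4 (thin lens f=-59): x=2749/185 (≈14.8595) theta=8236/10915 (≈0.7546)
After 5 (propagate distance d=35 (to screen)): x=450451/10915 (≈41.2690) theta=8236/10915 (≈0.7546)
|theta_initial|=0.4000 |theta_final|=8236/10915 (≈0.7546) -> increased

Answer: yes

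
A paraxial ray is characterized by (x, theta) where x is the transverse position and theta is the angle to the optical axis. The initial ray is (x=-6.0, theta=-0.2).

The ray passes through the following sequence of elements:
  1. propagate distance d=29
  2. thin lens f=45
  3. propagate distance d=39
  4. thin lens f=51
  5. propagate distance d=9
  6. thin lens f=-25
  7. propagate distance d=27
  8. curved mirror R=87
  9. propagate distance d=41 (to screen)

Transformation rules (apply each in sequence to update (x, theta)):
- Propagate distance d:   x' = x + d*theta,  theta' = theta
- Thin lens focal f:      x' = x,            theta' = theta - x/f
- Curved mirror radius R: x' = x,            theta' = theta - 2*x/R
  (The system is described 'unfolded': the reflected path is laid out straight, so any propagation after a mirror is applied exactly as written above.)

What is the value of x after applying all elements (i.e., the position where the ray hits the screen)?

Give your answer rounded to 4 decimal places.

Answer: -2.1286

Derivation:
Initial: x=-6.0000 theta=-0.2000
After 1 (propagate distance d=29): x=-11.8000 theta=-0.2000
After 2 (thin lens f=45): x=-11.8000 theta=14/225 (≈0.0622)
After 3 (propagate distance d=39): x=-703/75 (≈-9.3733) theta=14/225 (≈0.0622)
After 4 (thin lens f=51): x=-703/75 (≈-9.3733) theta=941/3825 (≈0.2460)
After 5 (propagate distance d=9): x=-9128/1275 (≈-7.1592) theta=941/3825 (≈0.2460)
After 6 (thin lens f=-25): x=-9128/1275 (≈-7.1592) theta=-227/5625 (≈-0.0404)
After 7 (propagate distance d=27): x=-262931/31875 (≈-8.2488) theta=-227/5625 (≈-0.0404)
After 8 (curved mirror R=87): x=-262931/31875 (≈-8.2488) theta=413951/2773125 (≈0.1493)
After 9 (propagate distance d=41 (to screen)): x=-5903006/2773125 (≈-2.1286) theta=413951/2773125 (≈0.1493)
Rounded to 4 decimal places: x = -2.1286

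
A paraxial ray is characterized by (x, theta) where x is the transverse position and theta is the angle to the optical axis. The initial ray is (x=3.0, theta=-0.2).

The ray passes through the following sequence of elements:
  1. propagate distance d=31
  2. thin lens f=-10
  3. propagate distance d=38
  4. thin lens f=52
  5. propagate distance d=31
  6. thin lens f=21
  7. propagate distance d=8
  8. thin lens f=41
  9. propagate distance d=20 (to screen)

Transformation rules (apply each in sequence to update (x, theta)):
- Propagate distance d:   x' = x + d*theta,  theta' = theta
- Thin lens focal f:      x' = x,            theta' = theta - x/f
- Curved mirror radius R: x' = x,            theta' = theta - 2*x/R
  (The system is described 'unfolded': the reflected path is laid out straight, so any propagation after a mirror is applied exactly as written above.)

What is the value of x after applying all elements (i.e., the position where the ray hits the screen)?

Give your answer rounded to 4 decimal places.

Initial: x=3.0000 theta=-0.2000
After 1 (propagate distance d=31): x=-3.2000 theta=-0.2000
After 2 (thin lens f=-10): x=-3.2000 theta=-0.5200
After 3 (propagate distance d=38): x=-22.9600 theta=-0.5200
After 4 (thin lens f=52): x=-22.9600 theta=-51/650 (≈-0.0785)
After 5 (propagate distance d=31): x=-3301/130 (≈-25.3923) theta=-51/650 (≈-0.0785)
After 6 (thin lens f=21): x=-3301/130 (≈-25.3923) theta=7717/6825 (≈1.1307)
After 7 (propagate distance d=8): x=-223133/13650 (≈-16.3467) theta=7717/6825 (≈1.1307)
After 8 (thin lens f=41): x=-223133/13650 (≈-16.3467) theta=285309/186550 (≈1.5294)
After 9 (propagate distance d=20 (to screen)): x=7970087/559650 (≈14.2412) theta=285309/186550 (≈1.5294)
Rounded to 4 decimal places: x = 14.2412

Answer: 14.2412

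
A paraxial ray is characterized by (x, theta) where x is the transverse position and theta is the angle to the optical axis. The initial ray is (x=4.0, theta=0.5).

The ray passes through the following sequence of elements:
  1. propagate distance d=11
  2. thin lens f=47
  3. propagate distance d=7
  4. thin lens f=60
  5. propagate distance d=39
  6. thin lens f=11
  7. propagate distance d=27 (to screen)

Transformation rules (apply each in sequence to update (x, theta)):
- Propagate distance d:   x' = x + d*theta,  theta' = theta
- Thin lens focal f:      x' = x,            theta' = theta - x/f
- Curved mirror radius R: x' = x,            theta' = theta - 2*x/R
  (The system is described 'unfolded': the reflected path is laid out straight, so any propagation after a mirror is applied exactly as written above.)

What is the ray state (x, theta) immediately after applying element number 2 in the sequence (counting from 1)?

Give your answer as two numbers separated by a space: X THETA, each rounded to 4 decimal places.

Answer: 9.5000 0.2979

Derivation:
Initial: x=4.0000 theta=0.5000
After 1 (propagate distance d=11): x=9.5000 theta=0.5000
After 2 (thin lens f=47): x=9.5000 theta=14/47 (≈0.2979)
Rounded to 4 decimal places: x = 9.5000, theta = 0.2979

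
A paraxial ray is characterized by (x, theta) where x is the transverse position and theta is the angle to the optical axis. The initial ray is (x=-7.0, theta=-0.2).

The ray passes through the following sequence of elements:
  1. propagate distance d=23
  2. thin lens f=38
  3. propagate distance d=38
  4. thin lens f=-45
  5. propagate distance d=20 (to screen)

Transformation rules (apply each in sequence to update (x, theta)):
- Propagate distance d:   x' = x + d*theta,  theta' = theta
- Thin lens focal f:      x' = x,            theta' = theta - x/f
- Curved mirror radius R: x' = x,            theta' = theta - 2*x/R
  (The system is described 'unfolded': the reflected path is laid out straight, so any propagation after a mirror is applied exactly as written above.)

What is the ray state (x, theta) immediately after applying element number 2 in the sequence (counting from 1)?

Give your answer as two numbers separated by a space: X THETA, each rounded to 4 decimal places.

Answer: -11.6000 0.1053

Derivation:
Initial: x=-7.0000 theta=-0.2000
After 1 (propagate distance d=23): x=-11.6000 theta=-0.2000
After 2 (thin lens f=38): x=-11.6000 theta=2/19 (≈0.1053)
Rounded to 4 decimal places: x = -11.6000, theta = 0.1053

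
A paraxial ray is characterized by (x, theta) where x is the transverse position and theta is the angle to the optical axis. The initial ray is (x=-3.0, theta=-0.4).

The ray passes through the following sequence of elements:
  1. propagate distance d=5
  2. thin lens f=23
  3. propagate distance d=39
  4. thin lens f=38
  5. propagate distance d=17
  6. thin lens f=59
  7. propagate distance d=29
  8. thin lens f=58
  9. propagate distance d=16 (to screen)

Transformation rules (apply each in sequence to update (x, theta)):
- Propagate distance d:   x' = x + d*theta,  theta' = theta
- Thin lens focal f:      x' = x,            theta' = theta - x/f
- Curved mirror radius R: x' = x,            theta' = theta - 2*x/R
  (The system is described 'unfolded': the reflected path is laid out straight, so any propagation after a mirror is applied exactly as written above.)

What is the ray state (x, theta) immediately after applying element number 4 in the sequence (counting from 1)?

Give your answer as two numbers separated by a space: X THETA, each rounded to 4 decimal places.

Initial: x=-3.0000 theta=-0.4000
After 1 (propagate distance d=5): x=-5.0000 theta=-0.4000
After 2 (thin lens f=23): x=-5.0000 theta=-21/115 (≈-0.1826)
After 3 (propagate distance d=39): x=-1394/115 (≈-12.1217) theta=-21/115 (≈-0.1826)
After 4 (thin lens f=38): x=-1394/115 (≈-12.1217) theta=298/2185 (≈0.1364)
Rounded to 4 decimal places: x = -12.1217, theta = 0.1364

Answer: -12.1217 0.1364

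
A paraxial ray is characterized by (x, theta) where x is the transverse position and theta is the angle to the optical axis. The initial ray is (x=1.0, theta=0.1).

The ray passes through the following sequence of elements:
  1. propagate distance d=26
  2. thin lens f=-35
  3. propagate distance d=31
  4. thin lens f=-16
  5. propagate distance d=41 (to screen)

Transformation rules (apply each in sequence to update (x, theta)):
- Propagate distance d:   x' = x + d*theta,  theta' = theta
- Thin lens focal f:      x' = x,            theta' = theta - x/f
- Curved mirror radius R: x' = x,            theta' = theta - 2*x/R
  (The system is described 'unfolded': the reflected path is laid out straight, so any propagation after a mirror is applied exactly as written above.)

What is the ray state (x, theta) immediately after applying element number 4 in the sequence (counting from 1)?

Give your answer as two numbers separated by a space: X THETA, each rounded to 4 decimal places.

Answer: 9.8886 0.8209

Derivation:
Initial: x=1.0000 theta=0.1000
After 1 (propagate distance d=26): x=3.6000 theta=0.1000
After 2 (thin lens f=-35): x=3.6000 theta=71/350 (≈0.2029)
After 3 (propagate distance d=31): x=3461/350 (≈9.8886) theta=71/350 (≈0.2029)
After 4 (thin lens f=-16): x=3461/350 (≈9.8886) theta=4597/5600 (≈0.8209)
Rounded to 4 decimal places: x = 9.8886, theta = 0.8209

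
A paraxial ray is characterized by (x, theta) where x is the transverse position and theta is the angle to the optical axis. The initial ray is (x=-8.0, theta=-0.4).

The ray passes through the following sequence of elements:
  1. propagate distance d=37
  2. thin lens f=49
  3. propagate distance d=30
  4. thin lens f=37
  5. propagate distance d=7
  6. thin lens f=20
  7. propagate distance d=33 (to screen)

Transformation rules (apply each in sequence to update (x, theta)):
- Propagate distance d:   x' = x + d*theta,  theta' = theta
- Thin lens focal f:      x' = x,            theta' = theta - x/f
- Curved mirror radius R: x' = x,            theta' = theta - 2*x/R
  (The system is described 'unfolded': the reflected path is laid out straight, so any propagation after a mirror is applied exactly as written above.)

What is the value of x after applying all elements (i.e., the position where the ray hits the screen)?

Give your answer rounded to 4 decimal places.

Initial: x=-8.0000 theta=-0.4000
After 1 (propagate distance d=37): x=-22.8000 theta=-0.4000
After 2 (thin lens f=49): x=-22.8000 theta=16/245 (≈0.0653)
After 3 (propagate distance d=30): x=-5106/245 (≈-20.8408) theta=16/245 (≈0.0653)
After 4 (thin lens f=37): x=-5106/245 (≈-20.8408) theta=22/35 (≈0.6286)
After 5 (propagate distance d=7): x=-4028/245 (≈-16.4408) theta=22/35 (≈0.6286)
After 6 (thin lens f=20): x=-4028/245 (≈-16.4408) theta=1777/1225 (≈1.4506)
After 7 (propagate distance d=33 (to screen)): x=38501/1225 (≈31.4294) theta=1777/1225 (≈1.4506)
Rounded to 4 decimal places: x = 31.4294

Answer: 31.4294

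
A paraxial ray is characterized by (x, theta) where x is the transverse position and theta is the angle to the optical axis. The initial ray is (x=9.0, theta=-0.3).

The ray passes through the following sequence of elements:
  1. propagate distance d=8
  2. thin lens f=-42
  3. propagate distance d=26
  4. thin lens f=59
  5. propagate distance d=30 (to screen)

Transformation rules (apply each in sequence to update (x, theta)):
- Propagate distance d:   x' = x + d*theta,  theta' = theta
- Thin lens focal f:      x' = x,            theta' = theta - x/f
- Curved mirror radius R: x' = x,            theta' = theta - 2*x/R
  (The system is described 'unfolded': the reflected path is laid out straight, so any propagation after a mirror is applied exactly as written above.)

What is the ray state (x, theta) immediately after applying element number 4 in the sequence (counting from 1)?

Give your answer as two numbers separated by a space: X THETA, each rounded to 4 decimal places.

Initial: x=9.0000 theta=-0.3000
After 1 (propagate distance d=8): x=6.6000 theta=-0.3000
After 2 (thin lens f=-42): x=6.6000 theta=-1/7 (≈-0.1429)
After 3 (propagate distance d=26): x=101/35 (≈2.8857) theta=-1/7 (≈-0.1429)
After 4 (thin lens f=59): x=101/35 (≈2.8857) theta=-396/2065 (≈-0.1918)
Rounded to 4 decimal places: x = 2.8857, theta = -0.1918

Answer: 2.8857 -0.1918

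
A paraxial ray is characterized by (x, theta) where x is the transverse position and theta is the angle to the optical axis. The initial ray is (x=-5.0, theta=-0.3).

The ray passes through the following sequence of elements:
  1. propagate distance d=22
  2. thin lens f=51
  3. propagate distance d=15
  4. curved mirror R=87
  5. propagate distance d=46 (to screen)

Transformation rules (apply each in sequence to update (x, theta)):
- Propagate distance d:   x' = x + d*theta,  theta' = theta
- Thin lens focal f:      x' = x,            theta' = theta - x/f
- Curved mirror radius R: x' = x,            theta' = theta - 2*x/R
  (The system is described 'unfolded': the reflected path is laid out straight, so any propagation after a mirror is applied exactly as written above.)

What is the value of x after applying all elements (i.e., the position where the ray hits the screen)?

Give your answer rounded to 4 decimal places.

Answer: -2.6080

Derivation:
Initial: x=-5.0000 theta=-0.3000
After 1 (propagate distance d=22): x=-11.6000 theta=-0.3000
After 2 (thin lens f=51): x=-11.6000 theta=-37/510 (≈-0.0725)
After 3 (propagate distance d=15): x=-2157/170 (≈-12.6882) theta=-37/510 (≈-0.0725)
After 4 (curved mirror R=87): x=-2157/170 (≈-12.6882) theta=3241/14790 (≈0.2191)
After 5 (propagate distance d=46 (to screen)): x=-2269/870 (≈-2.6080) theta=3241/14790 (≈0.2191)
Rounded to 4 decimal places: x = -2.6080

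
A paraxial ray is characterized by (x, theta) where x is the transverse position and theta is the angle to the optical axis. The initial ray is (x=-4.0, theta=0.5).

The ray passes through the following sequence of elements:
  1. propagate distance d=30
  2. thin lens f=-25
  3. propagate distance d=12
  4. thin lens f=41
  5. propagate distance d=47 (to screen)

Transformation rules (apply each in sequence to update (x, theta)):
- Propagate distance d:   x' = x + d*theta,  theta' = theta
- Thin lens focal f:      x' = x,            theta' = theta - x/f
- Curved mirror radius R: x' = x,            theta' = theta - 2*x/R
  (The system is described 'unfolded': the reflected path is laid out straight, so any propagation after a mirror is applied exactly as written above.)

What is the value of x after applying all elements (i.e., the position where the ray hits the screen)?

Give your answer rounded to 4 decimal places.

Answer: 40.9195

Derivation:
Initial: x=-4.0000 theta=0.5000
After 1 (propagate distance d=30): x=11.0000 theta=0.5000
After 2 (thin lens f=-25): x=11.0000 theta=0.9400
After 3 (propagate distance d=12): x=22.2800 theta=0.9400
After 4 (thin lens f=41): x=22.2800 theta=813/2050 (≈0.3966)
After 5 (propagate distance d=47 (to screen)): x=16777/410 (≈40.9195) theta=813/2050 (≈0.3966)
Rounded to 4 decimal places: x = 40.9195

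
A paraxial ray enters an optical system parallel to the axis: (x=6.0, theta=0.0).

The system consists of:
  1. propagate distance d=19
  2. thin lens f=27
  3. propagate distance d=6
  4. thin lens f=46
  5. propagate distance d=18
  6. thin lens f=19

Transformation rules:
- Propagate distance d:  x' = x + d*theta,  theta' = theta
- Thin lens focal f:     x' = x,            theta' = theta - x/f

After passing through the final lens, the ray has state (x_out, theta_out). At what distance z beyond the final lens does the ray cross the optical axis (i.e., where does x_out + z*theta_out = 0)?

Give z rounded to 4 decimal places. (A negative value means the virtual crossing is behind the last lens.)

Answer: -4.4143

Derivation:
Initial: x=6.0000 theta=0.0000
After 1 (propagate distance d=19): x=6.0000 theta=0.0000
After 2 (thin lens f=27): x=6.0000 theta=-2/9 (≈-0.2222)
After 3 (propagate distance d=6): x=14/3 (≈4.6667) theta=-2/9 (≈-0.2222)
After 4 (thin lens f=46): x=14/3 (≈4.6667) theta=-67/207 (≈-0.3237)
After 5 (propagate distance d=18): x=-80/69 (≈-1.1594) theta=-67/207 (≈-0.3237)
After 6 (thin lens f=19): x=-80/69 (≈-1.1594) theta=-1033/3933 (≈-0.2626)
z_focus = -x_out/theta_out = -(-80/69)/(-1033/3933) = -4560/1033 ≈ -4.4143
Rounded to 4 decimal places: z = -4.4143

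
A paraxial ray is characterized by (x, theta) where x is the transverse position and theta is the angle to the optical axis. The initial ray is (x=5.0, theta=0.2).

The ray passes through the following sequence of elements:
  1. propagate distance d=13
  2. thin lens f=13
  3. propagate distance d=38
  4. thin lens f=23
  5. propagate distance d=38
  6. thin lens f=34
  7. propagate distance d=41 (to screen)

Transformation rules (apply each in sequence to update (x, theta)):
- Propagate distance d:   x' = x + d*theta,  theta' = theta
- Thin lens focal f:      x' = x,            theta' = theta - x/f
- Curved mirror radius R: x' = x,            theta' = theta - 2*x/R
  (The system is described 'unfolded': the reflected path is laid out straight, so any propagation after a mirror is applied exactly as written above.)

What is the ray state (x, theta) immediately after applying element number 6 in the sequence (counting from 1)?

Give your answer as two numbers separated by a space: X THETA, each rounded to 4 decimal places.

Answer: -10.0401 0.2157

Derivation:
Initial: x=5.0000 theta=0.2000
After 1 (propagate distance d=13): x=7.6000 theta=0.2000
After 2 (thin lens f=13): x=7.6000 theta=-5/13 (≈-0.3846)
After 3 (propagate distance d=38): x=-456/65 (≈-7.0154) theta=-5/13 (≈-0.3846)
After 4 (thin lens f=23): x=-456/65 (≈-7.0154) theta=-119/1495 (≈-0.0796)
After 5 (propagate distance d=38): x=-3002/299 (≈-10.0401) theta=-119/1495 (≈-0.0796)
After 6 (thin lens f=34): x=-3002/299 (≈-10.0401) theta=5482/25415 (≈0.2157)
Rounded to 4 decimal places: x = -10.0401, theta = 0.2157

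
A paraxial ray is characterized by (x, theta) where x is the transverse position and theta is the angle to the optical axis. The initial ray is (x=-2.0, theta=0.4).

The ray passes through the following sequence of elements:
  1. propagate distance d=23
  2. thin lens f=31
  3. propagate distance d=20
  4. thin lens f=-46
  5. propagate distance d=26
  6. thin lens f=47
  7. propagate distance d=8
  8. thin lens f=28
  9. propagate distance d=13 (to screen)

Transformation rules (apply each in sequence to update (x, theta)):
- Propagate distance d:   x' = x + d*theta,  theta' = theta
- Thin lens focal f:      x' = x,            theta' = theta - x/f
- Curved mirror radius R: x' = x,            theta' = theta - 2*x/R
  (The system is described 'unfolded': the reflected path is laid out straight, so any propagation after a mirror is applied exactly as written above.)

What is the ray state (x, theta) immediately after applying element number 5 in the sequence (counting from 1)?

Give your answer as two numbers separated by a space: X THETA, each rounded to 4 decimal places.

Answer: 20.8819 0.3972

Derivation:
Initial: x=-2.0000 theta=0.4000
After 1 (propagate distance d=23): x=7.2000 theta=0.4000
After 2 (thin lens f=31): x=7.2000 theta=26/155 (≈0.1677)
After 3 (propagate distance d=20): x=1636/155 (≈10.5548) theta=26/155 (≈0.1677)
After 4 (thin lens f=-46): x=1636/155 (≈10.5548) theta=1416/3565 (≈0.3972)
After 5 (propagate distance d=26): x=74444/3565 (≈20.8819) theta=1416/3565 (≈0.3972)
Rounded to 4 decimal places: x = 20.8819, theta = 0.3972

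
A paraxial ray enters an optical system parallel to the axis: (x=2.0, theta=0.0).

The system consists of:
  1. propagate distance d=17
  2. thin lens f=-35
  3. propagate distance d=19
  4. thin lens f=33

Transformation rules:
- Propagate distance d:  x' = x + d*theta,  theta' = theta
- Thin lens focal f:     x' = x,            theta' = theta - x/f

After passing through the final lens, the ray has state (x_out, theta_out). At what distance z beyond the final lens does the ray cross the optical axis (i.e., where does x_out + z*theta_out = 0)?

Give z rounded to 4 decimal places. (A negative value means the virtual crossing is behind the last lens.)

Answer: 84.8571

Derivation:
Initial: x=2.0000 theta=0.0000
After 1 (propagate distance d=17): x=2.0000 theta=0.0000
After 2 (thin lens f=-35): x=2.0000 theta=2/35 (≈0.0571)
After 3 (propagate distance d=19): x=108/35 (≈3.0857) theta=2/35 (≈0.0571)
After 4 (thin lens f=33): x=108/35 (≈3.0857) theta=-2/55 (≈-0.0364)
z_focus = -x_out/theta_out = -(108/35)/(-2/55) = 594/7 ≈ 84.8571
Rounded to 4 decimal places: z = 84.8571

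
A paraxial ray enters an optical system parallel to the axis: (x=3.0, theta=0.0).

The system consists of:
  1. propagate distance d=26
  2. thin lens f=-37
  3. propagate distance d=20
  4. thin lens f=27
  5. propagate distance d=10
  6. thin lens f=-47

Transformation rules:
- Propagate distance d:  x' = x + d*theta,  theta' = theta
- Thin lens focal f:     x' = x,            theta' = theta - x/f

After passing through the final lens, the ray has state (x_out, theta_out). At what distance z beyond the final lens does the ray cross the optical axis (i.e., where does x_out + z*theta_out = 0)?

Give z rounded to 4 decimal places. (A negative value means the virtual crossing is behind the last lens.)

Initial: x=3.0000 theta=0.0000
After 1 (propagate distance d=26): x=3.0000 theta=0.0000
After 2 (thin lens f=-37): x=3.0000 theta=3/37 (≈0.0811)
After 3 (propagate distance d=20): x=171/37 (≈4.6216) theta=3/37 (≈0.0811)
After 4 (thin lens f=27): x=171/37 (≈4.6216) theta=-10/111 (≈-0.0901)
After 5 (propagate distance d=10): x=413/111 (≈3.7207) theta=-10/111 (≈-0.0901)
After 6 (thin lens f=-47): x=413/111 (≈3.7207) theta=-19/1739 (≈-0.0109)
z_focus = -x_out/theta_out = -(413/111)/(-19/1739) = 19411/57 ≈ 340.5439
Rounded to 4 decimal places: z = 340.5439

Answer: 340.5439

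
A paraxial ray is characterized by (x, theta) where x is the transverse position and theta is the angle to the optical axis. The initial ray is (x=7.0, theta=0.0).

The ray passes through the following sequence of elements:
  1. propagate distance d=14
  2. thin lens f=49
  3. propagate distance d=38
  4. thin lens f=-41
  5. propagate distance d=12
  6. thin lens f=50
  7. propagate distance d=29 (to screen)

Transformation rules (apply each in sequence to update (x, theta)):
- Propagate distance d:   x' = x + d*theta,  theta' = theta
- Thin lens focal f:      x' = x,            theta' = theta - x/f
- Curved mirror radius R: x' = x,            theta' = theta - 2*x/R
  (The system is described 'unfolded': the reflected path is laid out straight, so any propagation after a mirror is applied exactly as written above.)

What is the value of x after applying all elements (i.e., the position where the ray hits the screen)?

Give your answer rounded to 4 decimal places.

Answer: -2.8982

Derivation:
Initial: x=7.0000 theta=0.0000
After 1 (propagate distance d=14): x=7.0000 theta=0.0000
After 2 (thin lens f=49): x=7.0000 theta=-1/7 (≈-0.1429)
After 3 (propagate distance d=38): x=11/7 (≈1.5714) theta=-1/7 (≈-0.1429)
After 4 (thin lens f=-41): x=11/7 (≈1.5714) theta=-30/287 (≈-0.1045)
After 5 (propagate distance d=12): x=13/41 (≈0.3171) theta=-30/287 (≈-0.1045)
After 6 (thin lens f=50): x=13/41 (≈0.3171) theta=-1591/14350 (≈-0.1109)
After 7 (propagate distance d=29 (to screen)): x=-41589/14350 (≈-2.8982) theta=-1591/14350 (≈-0.1109)
Rounded to 4 decimal places: x = -2.8982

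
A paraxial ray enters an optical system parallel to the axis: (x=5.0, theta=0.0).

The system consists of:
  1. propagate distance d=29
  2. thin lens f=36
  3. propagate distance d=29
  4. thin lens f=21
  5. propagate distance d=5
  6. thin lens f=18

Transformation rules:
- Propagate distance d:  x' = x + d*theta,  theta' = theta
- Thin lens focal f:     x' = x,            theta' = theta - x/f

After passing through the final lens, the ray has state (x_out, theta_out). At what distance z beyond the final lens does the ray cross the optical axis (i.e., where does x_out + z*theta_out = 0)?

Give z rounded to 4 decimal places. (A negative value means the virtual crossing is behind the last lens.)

Answer: 0.2466

Derivation:
Initial: x=5.0000 theta=0.0000
After 1 (propagate distance d=29): x=5.0000 theta=0.0000
After 2 (thin lens f=36): x=5.0000 theta=-5/36 (≈-0.1389)
After 3 (propagate distance d=29): x=35/36 (≈0.9722) theta=-5/36 (≈-0.1389)
After 4 (thin lens f=21): x=35/36 (≈0.9722) theta=-5/27 (≈-0.1852)
After 5 (propagate distance d=5): x=5/108 (≈0.0463) theta=-5/27 (≈-0.1852)
After 6 (thin lens f=18): x=5/108 (≈0.0463) theta=-365/1944 (≈-0.1878)
z_focus = -x_out/theta_out = -(5/108)/(-365/1944) = 18/73 ≈ 0.2466
Rounded to 4 decimal places: z = 0.2466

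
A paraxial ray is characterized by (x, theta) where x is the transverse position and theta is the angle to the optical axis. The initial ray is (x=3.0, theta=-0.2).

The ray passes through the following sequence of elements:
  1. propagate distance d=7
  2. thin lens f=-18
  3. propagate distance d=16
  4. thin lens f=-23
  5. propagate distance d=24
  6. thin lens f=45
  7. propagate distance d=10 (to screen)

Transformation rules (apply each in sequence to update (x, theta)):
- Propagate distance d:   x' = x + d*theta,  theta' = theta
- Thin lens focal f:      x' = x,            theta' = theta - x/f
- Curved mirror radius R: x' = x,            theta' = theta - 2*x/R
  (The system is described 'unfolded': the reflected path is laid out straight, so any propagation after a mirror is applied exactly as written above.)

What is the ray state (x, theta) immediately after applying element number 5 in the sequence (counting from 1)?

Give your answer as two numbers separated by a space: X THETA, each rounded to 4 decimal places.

Initial: x=3.0000 theta=-0.2000
After 1 (propagate distance d=7): x=1.6000 theta=-0.2000
After 2 (thin lens f=-18): x=1.6000 theta=-1/9 (≈-0.1111)
After 3 (propagate distance d=16): x=-8/45 (≈-0.1778) theta=-1/9 (≈-0.1111)
After 4 (thin lens f=-23): x=-8/45 (≈-0.1778) theta=-41/345 (≈-0.1188)
After 5 (propagate distance d=24): x=-3136/1035 (≈-3.0300) theta=-41/345 (≈-0.1188)
Rounded to 4 decimal places: x = -3.0300, theta = -0.1188

Answer: -3.0300 -0.1188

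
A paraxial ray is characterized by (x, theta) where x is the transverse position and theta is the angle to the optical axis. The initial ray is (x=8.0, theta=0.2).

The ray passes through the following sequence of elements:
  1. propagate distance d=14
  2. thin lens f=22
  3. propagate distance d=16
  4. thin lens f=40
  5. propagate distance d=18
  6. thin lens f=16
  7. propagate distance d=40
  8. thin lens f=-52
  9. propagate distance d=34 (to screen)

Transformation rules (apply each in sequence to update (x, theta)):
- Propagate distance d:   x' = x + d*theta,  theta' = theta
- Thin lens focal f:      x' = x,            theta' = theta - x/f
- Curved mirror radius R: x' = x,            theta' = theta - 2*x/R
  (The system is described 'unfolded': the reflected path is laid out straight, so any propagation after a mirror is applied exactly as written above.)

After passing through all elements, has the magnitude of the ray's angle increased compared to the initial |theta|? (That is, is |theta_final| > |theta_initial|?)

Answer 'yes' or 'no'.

Initial: x=8.0000 theta=0.2000
After 1 (propagate distance d=14): x=10.8000 theta=0.2000
After 2 (thin lens f=22): x=10.8000 theta=-16/55 (≈-0.2909)
After 3 (propagate distance d=16): x=338/55 (≈6.1455) theta=-16/55 (≈-0.2909)
After 4 (thin lens f=40): x=338/55 (≈6.1455) theta=-489/1100 (≈-0.4445)
After 5 (propagate distance d=18): x=-1021/550 (≈-1.8564) theta=-489/1100 (≈-0.4445)
After 6 (thin lens f=16): x=-1021/550 (≈-1.8564) theta=-2891/8800 (≈-0.3285)
After 7 (propagate distance d=40): x=-16497/1100 (≈-14.9973) theta=-2891/8800 (≈-0.3285)
After 8 (thin lens f=-52): x=-16497/1100 (≈-14.9973) theta=-5429/8800 (≈-0.6169)
After 9 (propagate distance d=34 (to screen)): x=-158281/4400 (≈-35.9730) theta=-5429/8800 (≈-0.6169)
|theta_initial|=0.2000 |theta_final|=5429/8800 (≈0.6169) -> increased

Answer: yes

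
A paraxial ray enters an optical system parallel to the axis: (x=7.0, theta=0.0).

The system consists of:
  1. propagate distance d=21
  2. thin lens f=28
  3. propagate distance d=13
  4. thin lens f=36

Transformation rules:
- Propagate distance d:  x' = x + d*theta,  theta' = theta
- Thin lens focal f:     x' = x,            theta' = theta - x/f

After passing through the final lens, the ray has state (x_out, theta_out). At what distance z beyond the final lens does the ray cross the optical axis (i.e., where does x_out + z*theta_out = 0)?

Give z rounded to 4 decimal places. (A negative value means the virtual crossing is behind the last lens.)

Initial: x=7.0000 theta=0.0000
After 1 (propagate distance d=21): x=7.0000 theta=0.0000
After 2 (thin lens f=28): x=7.0000 theta=-0.2500
After 3 (propagate distance d=13): x=3.7500 theta=-0.2500
After 4 (thin lens f=36): x=3.7500 theta=-17/48 (≈-0.3542)
z_focus = -x_out/theta_out = -(3.7500)/(-17/48) = 180/17 ≈ 10.5882
Rounded to 4 decimal places: z = 10.5882

Answer: 10.5882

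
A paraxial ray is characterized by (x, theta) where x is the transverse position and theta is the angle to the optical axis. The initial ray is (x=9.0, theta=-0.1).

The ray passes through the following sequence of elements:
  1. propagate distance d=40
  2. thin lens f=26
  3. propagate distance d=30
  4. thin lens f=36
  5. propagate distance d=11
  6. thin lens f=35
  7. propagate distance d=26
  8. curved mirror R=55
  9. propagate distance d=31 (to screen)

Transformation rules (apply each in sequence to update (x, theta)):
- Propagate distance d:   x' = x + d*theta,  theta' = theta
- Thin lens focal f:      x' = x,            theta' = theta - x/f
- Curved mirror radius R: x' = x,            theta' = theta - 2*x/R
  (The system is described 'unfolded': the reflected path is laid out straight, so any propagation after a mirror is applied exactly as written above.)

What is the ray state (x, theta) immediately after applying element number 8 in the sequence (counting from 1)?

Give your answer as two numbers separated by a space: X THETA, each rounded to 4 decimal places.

Answer: -6.3777 0.2110

Derivation:
Initial: x=9.0000 theta=-0.1000
After 1 (propagate distance d=40): x=5.0000 theta=-0.1000
After 2 (thin lens f=26): x=5.0000 theta=-19/65 (≈-0.2923)
After 3 (propagate distance d=30): x=-49/13 (≈-3.7692) theta=-19/65 (≈-0.2923)
After 4 (thin lens f=36): x=-49/13 (≈-3.7692) theta=-439/2340 (≈-0.1876)
After 5 (propagate distance d=11): x=-13649/2340 (≈-5.8329) theta=-439/2340 (≈-0.1876)
After 6 (thin lens f=35): x=-13649/2340 (≈-5.8329) theta=-11/525 (≈-0.0210)
After 7 (propagate distance d=26): x=-522331/81900 (≈-6.3777) theta=-11/525 (≈-0.0210)
After 8 (curved mirror R=55): x=-522331/81900 (≈-6.3777) theta=475141/2252250 (≈0.2110)
Rounded to 4 decimal places: x = -6.3777, theta = 0.2110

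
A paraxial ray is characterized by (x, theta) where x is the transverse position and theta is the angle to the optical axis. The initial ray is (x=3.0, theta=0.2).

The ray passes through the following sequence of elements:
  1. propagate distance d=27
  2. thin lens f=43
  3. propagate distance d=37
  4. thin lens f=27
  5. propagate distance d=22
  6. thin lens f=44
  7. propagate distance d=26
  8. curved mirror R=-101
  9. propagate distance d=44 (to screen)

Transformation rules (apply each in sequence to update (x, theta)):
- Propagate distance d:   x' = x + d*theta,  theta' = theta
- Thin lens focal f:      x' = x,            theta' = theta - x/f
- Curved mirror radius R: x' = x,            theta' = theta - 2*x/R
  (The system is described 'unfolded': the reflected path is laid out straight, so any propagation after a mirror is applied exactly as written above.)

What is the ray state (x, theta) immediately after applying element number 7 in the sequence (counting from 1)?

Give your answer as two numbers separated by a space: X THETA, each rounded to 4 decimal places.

Initial: x=3.0000 theta=0.2000
After 1 (propagate distance d=27): x=8.4000 theta=0.2000
After 2 (thin lens f=43): x=8.4000 theta=1/215 (≈0.0047)
After 3 (propagate distance d=37): x=1843/215 (≈8.5721) theta=1/215 (≈0.0047)
After 4 (thin lens f=27): x=1843/215 (≈8.5721) theta=-1816/5805 (≈-0.3128)
After 5 (propagate distance d=22): x=9809/5805 (≈1.6898) theta=-1816/5805 (≈-0.3128)
After 6 (thin lens f=44): x=9809/5805 (≈1.6898) theta=-89713/255420 (≈-0.3512)
After 7 (propagate distance d=26): x=-950471/127710 (≈-7.4424) theta=-89713/255420 (≈-0.3512)
Rounded to 4 decimal places: x = -7.4424, theta = -0.3512

Answer: -7.4424 -0.3512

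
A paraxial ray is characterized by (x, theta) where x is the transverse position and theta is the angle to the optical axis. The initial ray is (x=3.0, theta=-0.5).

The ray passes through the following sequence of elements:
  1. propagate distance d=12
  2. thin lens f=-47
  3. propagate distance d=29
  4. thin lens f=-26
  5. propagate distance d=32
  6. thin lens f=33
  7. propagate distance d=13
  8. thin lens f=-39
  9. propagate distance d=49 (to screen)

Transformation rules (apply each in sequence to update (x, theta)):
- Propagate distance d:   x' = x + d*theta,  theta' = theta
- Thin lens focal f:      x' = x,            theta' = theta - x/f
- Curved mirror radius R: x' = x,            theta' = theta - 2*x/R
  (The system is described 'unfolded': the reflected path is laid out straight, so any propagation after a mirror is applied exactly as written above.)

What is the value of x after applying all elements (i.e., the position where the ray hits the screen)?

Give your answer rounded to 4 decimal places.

Initial: x=3.0000 theta=-0.5000
After 1 (propagate distance d=12): x=-3.0000 theta=-0.5000
After 2 (thin lens f=-47): x=-3.0000 theta=-53/94 (≈-0.5638)
After 3 (propagate distance d=29): x=-1819/94 (≈-19.3511) theta=-53/94 (≈-0.5638)
After 4 (thin lens f=-26): x=-1819/94 (≈-19.3511) theta=-3197/2444 (≈-1.3081)
After 5 (propagate distance d=32): x=-74799/1222 (≈-61.2103) theta=-3197/2444 (≈-1.3081)
After 6 (thin lens f=33): x=-74799/1222 (≈-61.2103) theta=14699/26884 (≈0.5468)
After 7 (propagate distance d=13): x=-1454491/26884 (≈-54.1025) theta=14699/26884 (≈0.5468)
After 8 (thin lens f=-39): x=-1454491/26884 (≈-54.1025) theta=-440615/524238 (≈-0.8405)
After 9 (propagate distance d=49 (to screen)): x=-99905419/1048476 (≈-95.2863) theta=-440615/524238 (≈-0.8405)
Rounded to 4 decimal places: x = -95.2863

Answer: -95.2863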